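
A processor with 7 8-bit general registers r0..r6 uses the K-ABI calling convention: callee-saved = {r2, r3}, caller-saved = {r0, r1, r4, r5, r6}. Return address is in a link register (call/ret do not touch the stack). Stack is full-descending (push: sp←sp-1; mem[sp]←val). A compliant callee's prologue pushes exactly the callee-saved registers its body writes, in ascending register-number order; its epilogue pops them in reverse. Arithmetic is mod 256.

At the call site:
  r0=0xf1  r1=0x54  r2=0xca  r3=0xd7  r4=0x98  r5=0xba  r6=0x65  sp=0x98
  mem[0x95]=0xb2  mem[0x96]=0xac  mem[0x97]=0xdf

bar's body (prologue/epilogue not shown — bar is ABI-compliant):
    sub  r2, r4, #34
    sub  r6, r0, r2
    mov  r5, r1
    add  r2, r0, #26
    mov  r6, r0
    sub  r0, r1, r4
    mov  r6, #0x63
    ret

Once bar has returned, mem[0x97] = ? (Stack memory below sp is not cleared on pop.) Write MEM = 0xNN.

MEM = 0xca

prologue: push r2 -> mem[0x97]=0xca, sp=0x97
body[0] sub  r2, r4, #34 -> r2=0x76
body[1] sub  r6, r0, r2 -> r6=0x7b
body[2] mov  r5, r1 -> r5=0x54
body[3] add  r2, r0, #26 -> r2=0x0b
body[4] mov  r6, r0 -> r6=0xf1
body[5] sub  r0, r1, r4 -> r0=0xbc
body[6] mov  r6, #0x63 -> r6=0x63
epilogue: pop r2=0xca, sp=0x98
prologue pushed ['r2'] at ['0x97']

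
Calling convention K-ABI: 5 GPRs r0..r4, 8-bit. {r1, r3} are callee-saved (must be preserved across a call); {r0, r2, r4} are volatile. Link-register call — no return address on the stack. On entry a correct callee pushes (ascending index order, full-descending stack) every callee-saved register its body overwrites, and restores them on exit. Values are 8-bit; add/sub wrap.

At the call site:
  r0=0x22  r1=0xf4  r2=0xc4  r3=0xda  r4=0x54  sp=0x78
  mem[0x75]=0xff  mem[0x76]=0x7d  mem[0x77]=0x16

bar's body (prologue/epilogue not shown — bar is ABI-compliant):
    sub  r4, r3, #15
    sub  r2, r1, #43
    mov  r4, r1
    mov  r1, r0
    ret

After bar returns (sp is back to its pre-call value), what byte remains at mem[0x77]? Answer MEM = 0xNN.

prologue: push r1 -> mem[0x77]=0xf4, sp=0x77
body[0] sub  r4, r3, #15 -> r4=0xcb
body[1] sub  r2, r1, #43 -> r2=0xc9
body[2] mov  r4, r1 -> r4=0xf4
body[3] mov  r1, r0 -> r1=0x22
epilogue: pop r1=0xf4, sp=0x78
prologue pushed ['r1'] at ['0x77']

MEM = 0xf4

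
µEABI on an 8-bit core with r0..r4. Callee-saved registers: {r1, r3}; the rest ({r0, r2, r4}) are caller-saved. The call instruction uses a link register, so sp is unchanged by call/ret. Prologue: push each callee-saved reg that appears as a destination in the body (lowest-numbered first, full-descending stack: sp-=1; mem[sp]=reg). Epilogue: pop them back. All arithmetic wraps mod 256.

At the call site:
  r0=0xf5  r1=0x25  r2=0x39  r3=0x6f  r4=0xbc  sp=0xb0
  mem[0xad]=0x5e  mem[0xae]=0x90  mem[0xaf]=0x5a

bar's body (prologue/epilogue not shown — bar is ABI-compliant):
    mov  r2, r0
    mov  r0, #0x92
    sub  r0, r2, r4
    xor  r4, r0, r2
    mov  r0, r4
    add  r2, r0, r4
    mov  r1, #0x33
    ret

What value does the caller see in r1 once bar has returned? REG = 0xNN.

REG = 0x25

prologue: push r1 -> mem[0xaf]=0x25, sp=0xaf
body[0] mov  r2, r0 -> r2=0xf5
body[1] mov  r0, #0x92 -> r0=0x92
body[2] sub  r0, r2, r4 -> r0=0x39
body[3] xor  r4, r0, r2 -> r4=0xcc
body[4] mov  r0, r4 -> r0=0xcc
body[5] add  r2, r0, r4 -> r2=0x98
body[6] mov  r1, #0x33 -> r1=0x33
epilogue: pop r1=0x25, sp=0xb0
r1 is callee-saved -> restored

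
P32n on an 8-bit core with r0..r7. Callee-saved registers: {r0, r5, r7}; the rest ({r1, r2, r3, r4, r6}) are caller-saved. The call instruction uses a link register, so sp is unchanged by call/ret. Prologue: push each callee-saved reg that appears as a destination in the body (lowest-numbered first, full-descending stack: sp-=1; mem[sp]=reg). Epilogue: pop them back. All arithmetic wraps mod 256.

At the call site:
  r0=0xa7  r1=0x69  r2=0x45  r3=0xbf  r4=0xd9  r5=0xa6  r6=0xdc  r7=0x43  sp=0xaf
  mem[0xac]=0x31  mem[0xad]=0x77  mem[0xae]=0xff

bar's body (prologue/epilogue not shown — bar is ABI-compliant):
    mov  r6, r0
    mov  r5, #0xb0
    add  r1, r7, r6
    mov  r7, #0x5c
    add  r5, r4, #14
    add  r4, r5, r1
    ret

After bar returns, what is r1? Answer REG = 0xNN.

REG = 0xea

prologue: push r5 -> mem[0xae]=0xa6, sp=0xae
prologue: push r7 -> mem[0xad]=0x43, sp=0xad
body[0] mov  r6, r0 -> r6=0xa7
body[1] mov  r5, #0xb0 -> r5=0xb0
body[2] add  r1, r7, r6 -> r1=0xea
body[3] mov  r7, #0x5c -> r7=0x5c
body[4] add  r5, r4, #14 -> r5=0xe7
body[5] add  r4, r5, r1 -> r4=0xd1
epilogue: pop r7=0x43, sp=0xae
epilogue: pop r5=0xa6, sp=0xaf
r1 is caller-saved -> body value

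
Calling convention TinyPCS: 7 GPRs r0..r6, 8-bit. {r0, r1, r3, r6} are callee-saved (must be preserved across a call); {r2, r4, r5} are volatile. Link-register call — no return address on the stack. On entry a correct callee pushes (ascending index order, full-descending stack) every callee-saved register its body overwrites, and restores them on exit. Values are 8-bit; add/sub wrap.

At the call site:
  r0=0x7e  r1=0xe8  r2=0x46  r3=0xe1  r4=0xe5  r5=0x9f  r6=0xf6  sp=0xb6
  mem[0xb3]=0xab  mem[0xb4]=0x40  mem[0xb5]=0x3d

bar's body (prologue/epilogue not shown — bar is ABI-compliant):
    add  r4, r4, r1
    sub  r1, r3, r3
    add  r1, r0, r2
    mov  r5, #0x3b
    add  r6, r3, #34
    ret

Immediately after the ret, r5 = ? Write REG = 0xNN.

prologue: push r1 -> mem[0xb5]=0xe8, sp=0xb5
prologue: push r6 -> mem[0xb4]=0xf6, sp=0xb4
body[0] add  r4, r4, r1 -> r4=0xcd
body[1] sub  r1, r3, r3 -> r1=0x00
body[2] add  r1, r0, r2 -> r1=0xc4
body[3] mov  r5, #0x3b -> r5=0x3b
body[4] add  r6, r3, #34 -> r6=0x03
epilogue: pop r6=0xf6, sp=0xb5
epilogue: pop r1=0xe8, sp=0xb6
r5 is caller-saved -> body value

REG = 0x3b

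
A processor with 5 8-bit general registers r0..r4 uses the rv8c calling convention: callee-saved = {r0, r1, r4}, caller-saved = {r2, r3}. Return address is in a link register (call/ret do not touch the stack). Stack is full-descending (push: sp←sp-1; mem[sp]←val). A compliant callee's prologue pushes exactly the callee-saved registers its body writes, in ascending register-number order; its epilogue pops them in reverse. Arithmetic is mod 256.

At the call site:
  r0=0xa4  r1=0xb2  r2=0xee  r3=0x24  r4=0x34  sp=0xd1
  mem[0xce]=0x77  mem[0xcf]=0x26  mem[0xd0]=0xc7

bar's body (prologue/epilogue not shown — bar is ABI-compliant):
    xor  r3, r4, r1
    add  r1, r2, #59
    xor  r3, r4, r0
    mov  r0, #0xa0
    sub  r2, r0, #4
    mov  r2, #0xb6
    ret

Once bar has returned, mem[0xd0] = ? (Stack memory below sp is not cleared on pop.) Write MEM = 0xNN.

MEM = 0xa4

prologue: push r0 → mem[0xd0]=0xa4, sp=0xd0
prologue: push r1 → mem[0xcf]=0xb2, sp=0xcf
body[0] xor  r3, r4, r1 → r3=0x86
body[1] add  r1, r2, #59 → r1=0x29
body[2] xor  r3, r4, r0 → r3=0x90
body[3] mov  r0, #0xa0 → r0=0xa0
body[4] sub  r2, r0, #4 → r2=0x9c
body[5] mov  r2, #0xb6 → r2=0xb6
epilogue: pop r1=0xb2, sp=0xd0
epilogue: pop r0=0xa4, sp=0xd1
prologue pushed ['r0', 'r1'] at ['0xd0', '0xcf']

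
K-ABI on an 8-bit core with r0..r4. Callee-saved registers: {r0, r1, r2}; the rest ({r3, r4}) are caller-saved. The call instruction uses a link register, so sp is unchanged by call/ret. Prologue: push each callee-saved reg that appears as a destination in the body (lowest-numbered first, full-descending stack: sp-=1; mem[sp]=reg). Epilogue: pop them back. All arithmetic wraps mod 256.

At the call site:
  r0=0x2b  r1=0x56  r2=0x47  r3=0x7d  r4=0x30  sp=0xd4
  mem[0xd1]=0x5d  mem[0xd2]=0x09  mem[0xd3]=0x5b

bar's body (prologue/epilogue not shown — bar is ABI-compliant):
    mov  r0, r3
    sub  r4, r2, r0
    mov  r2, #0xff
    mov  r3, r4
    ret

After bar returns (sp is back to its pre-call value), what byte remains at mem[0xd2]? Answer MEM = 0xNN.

prologue: push r0 → mem[0xd3]=0x2b, sp=0xd3
prologue: push r2 → mem[0xd2]=0x47, sp=0xd2
body[0] mov  r0, r3 → r0=0x7d
body[1] sub  r4, r2, r0 → r4=0xca
body[2] mov  r2, #0xff → r2=0xff
body[3] mov  r3, r4 → r3=0xca
epilogue: pop r2=0x47, sp=0xd3
epilogue: pop r0=0x2b, sp=0xd4
prologue pushed ['r0', 'r2'] at ['0xd3', '0xd2']

MEM = 0x47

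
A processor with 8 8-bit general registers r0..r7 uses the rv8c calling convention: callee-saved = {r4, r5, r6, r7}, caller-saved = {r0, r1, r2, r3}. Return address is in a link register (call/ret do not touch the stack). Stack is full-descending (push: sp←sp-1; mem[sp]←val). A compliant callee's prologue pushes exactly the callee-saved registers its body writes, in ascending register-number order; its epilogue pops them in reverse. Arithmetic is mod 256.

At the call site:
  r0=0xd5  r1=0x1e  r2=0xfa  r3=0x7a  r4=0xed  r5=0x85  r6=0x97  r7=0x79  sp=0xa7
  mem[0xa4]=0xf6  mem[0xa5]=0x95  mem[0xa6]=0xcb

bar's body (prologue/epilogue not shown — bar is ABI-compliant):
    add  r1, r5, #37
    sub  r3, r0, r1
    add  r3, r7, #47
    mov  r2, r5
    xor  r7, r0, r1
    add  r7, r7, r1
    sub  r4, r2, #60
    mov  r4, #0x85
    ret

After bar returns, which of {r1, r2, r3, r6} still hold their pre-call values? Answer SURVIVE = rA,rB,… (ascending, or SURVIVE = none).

SURVIVE = r6

prologue: push r4 -> mem[0xa6]=0xed, sp=0xa6
prologue: push r7 -> mem[0xa5]=0x79, sp=0xa5
body[0] add  r1, r5, #37 -> r1=0xaa
body[1] sub  r3, r0, r1 -> r3=0x2b
body[2] add  r3, r7, #47 -> r3=0xa8
body[3] mov  r2, r5 -> r2=0x85
body[4] xor  r7, r0, r1 -> r7=0x7f
body[5] add  r7, r7, r1 -> r7=0x29
body[6] sub  r4, r2, #60 -> r4=0x49
body[7] mov  r4, #0x85 -> r4=0x85
epilogue: pop r7=0x79, sp=0xa6
epilogue: pop r4=0xed, sp=0xa7
r1: caller-saved, written=True
r2: caller-saved, written=True
r3: caller-saved, written=True
r6: callee-saved, written=False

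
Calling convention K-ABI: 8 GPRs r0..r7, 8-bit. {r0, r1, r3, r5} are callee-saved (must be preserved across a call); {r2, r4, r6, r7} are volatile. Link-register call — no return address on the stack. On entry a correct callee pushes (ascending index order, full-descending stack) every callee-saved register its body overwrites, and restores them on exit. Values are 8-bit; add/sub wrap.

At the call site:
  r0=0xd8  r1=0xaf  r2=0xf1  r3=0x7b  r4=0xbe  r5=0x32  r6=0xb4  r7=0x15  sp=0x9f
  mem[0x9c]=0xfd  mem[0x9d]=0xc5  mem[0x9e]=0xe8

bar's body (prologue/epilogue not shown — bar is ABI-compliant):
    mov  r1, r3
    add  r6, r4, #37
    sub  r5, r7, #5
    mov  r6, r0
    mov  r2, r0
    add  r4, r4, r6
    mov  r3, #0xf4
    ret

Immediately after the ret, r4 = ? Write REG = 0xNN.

prologue: push r1 → mem[0x9e]=0xaf, sp=0x9e
prologue: push r3 → mem[0x9d]=0x7b, sp=0x9d
prologue: push r5 → mem[0x9c]=0x32, sp=0x9c
body[0] mov  r1, r3 → r1=0x7b
body[1] add  r6, r4, #37 → r6=0xe3
body[2] sub  r5, r7, #5 → r5=0x10
body[3] mov  r6, r0 → r6=0xd8
body[4] mov  r2, r0 → r2=0xd8
body[5] add  r4, r4, r6 → r4=0x96
body[6] mov  r3, #0xf4 → r3=0xf4
epilogue: pop r5=0x32, sp=0x9d
epilogue: pop r3=0x7b, sp=0x9e
epilogue: pop r1=0xaf, sp=0x9f
r4 is caller-saved → body value

REG = 0x96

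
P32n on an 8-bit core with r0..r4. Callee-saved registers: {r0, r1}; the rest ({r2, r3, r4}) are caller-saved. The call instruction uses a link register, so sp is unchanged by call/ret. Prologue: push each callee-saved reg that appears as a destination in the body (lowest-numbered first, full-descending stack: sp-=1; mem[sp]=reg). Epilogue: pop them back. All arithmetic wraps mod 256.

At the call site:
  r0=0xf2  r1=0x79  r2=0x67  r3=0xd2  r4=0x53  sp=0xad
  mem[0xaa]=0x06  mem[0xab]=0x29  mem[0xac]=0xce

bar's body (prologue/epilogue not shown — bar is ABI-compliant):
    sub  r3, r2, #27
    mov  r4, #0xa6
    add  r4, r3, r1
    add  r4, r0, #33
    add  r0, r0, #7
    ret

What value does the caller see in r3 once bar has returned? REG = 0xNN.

REG = 0x4c

prologue: push r0 -> mem[0xac]=0xf2, sp=0xac
body[0] sub  r3, r2, #27 -> r3=0x4c
body[1] mov  r4, #0xa6 -> r4=0xa6
body[2] add  r4, r3, r1 -> r4=0xc5
body[3] add  r4, r0, #33 -> r4=0x13
body[4] add  r0, r0, #7 -> r0=0xf9
epilogue: pop r0=0xf2, sp=0xad
r3 is caller-saved -> body value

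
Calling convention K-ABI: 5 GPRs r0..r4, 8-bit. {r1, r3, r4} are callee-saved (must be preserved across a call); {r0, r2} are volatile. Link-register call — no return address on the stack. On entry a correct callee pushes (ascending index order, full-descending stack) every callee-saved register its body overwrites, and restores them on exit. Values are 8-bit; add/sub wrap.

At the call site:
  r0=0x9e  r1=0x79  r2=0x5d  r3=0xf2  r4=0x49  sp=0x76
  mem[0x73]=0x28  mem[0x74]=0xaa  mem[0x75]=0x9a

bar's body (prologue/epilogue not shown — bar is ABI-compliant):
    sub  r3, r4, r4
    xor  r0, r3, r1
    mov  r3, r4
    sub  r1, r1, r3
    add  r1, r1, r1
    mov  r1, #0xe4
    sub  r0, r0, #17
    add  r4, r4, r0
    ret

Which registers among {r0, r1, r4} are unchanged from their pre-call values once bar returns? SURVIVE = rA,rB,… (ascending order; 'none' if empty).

prologue: push r1 -> mem[0x75]=0x79, sp=0x75
prologue: push r3 -> mem[0x74]=0xf2, sp=0x74
prologue: push r4 -> mem[0x73]=0x49, sp=0x73
body[0] sub  r3, r4, r4 -> r3=0x00
body[1] xor  r0, r3, r1 -> r0=0x79
body[2] mov  r3, r4 -> r3=0x49
body[3] sub  r1, r1, r3 -> r1=0x30
body[4] add  r1, r1, r1 -> r1=0x60
body[5] mov  r1, #0xe4 -> r1=0xe4
body[6] sub  r0, r0, #17 -> r0=0x68
body[7] add  r4, r4, r0 -> r4=0xb1
epilogue: pop r4=0x49, sp=0x74
epilogue: pop r3=0xf2, sp=0x75
epilogue: pop r1=0x79, sp=0x76
r0: caller-saved, written=True
r1: callee-saved, written=True
r4: callee-saved, written=True

SURVIVE = r1,r4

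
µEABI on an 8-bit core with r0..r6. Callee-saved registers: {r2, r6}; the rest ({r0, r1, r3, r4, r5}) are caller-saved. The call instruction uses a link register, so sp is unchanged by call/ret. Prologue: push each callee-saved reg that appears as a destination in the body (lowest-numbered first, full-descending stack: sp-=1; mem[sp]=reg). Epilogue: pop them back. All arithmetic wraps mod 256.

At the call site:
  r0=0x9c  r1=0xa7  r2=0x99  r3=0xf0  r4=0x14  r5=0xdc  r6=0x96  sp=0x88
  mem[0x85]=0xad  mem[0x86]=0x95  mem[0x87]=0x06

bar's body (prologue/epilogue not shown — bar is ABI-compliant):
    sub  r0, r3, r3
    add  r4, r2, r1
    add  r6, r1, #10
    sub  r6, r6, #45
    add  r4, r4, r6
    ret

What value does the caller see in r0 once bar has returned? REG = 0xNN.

prologue: push r6 → mem[0x87]=0x96, sp=0x87
body[0] sub  r0, r3, r3 → r0=0x00
body[1] add  r4, r2, r1 → r4=0x40
body[2] add  r6, r1, #10 → r6=0xb1
body[3] sub  r6, r6, #45 → r6=0x84
body[4] add  r4, r4, r6 → r4=0xc4
epilogue: pop r6=0x96, sp=0x88
r0 is caller-saved → body value

REG = 0x00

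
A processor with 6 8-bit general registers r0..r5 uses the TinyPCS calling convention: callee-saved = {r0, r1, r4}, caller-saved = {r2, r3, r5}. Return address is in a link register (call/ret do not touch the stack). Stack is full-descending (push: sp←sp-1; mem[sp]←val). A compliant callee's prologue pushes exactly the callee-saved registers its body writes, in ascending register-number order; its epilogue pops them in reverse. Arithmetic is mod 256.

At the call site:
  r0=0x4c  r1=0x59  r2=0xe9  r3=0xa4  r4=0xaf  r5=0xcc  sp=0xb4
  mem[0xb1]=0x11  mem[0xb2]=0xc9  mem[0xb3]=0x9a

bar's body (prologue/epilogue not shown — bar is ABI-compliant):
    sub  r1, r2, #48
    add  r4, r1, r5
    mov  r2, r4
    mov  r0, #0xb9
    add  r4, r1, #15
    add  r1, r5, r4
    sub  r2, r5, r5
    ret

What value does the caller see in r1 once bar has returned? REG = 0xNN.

prologue: push r0 → mem[0xb3]=0x4c, sp=0xb3
prologue: push r1 → mem[0xb2]=0x59, sp=0xb2
prologue: push r4 → mem[0xb1]=0xaf, sp=0xb1
body[0] sub  r1, r2, #48 → r1=0xb9
body[1] add  r4, r1, r5 → r4=0x85
body[2] mov  r2, r4 → r2=0x85
body[3] mov  r0, #0xb9 → r0=0xb9
body[4] add  r4, r1, #15 → r4=0xc8
body[5] add  r1, r5, r4 → r1=0x94
body[6] sub  r2, r5, r5 → r2=0x00
epilogue: pop r4=0xaf, sp=0xb2
epilogue: pop r1=0x59, sp=0xb3
epilogue: pop r0=0x4c, sp=0xb4
r1 is callee-saved → restored

REG = 0x59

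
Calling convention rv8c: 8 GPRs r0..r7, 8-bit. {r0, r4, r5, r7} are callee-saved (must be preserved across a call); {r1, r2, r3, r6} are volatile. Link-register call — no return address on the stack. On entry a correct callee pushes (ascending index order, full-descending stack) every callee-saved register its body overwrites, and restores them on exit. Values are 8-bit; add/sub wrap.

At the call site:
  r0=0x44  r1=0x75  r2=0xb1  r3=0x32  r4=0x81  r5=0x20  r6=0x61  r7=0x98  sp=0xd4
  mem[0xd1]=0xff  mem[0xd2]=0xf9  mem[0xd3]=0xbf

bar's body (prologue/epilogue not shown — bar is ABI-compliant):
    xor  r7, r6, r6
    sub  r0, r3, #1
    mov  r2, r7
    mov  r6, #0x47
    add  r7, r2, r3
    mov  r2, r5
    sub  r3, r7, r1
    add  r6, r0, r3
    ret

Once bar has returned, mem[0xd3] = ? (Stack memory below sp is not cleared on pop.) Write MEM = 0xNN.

MEM = 0x44

prologue: push r0 -> mem[0xd3]=0x44, sp=0xd3
prologue: push r7 -> mem[0xd2]=0x98, sp=0xd2
body[0] xor  r7, r6, r6 -> r7=0x00
body[1] sub  r0, r3, #1 -> r0=0x31
body[2] mov  r2, r7 -> r2=0x00
body[3] mov  r6, #0x47 -> r6=0x47
body[4] add  r7, r2, r3 -> r7=0x32
body[5] mov  r2, r5 -> r2=0x20
body[6] sub  r3, r7, r1 -> r3=0xbd
body[7] add  r6, r0, r3 -> r6=0xee
epilogue: pop r7=0x98, sp=0xd3
epilogue: pop r0=0x44, sp=0xd4
prologue pushed ['r0', 'r7'] at ['0xd3', '0xd2']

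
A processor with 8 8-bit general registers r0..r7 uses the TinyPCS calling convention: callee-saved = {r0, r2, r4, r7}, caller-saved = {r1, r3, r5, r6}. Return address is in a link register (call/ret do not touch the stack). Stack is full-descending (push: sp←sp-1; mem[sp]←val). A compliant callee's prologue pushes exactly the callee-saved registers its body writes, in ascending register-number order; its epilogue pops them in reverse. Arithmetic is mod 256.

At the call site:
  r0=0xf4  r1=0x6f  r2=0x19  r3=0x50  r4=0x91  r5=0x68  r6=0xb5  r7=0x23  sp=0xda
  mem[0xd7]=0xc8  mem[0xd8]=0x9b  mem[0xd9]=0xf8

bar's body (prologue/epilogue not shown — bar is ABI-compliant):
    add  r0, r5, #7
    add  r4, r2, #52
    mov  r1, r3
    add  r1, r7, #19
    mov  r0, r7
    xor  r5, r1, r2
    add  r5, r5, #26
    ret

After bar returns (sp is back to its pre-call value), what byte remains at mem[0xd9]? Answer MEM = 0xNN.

MEM = 0xf4

prologue: push r0 -> mem[0xd9]=0xf4, sp=0xd9
prologue: push r4 -> mem[0xd8]=0x91, sp=0xd8
body[0] add  r0, r5, #7 -> r0=0x6f
body[1] add  r4, r2, #52 -> r4=0x4d
body[2] mov  r1, r3 -> r1=0x50
body[3] add  r1, r7, #19 -> r1=0x36
body[4] mov  r0, r7 -> r0=0x23
body[5] xor  r5, r1, r2 -> r5=0x2f
body[6] add  r5, r5, #26 -> r5=0x49
epilogue: pop r4=0x91, sp=0xd9
epilogue: pop r0=0xf4, sp=0xda
prologue pushed ['r0', 'r4'] at ['0xd9', '0xd8']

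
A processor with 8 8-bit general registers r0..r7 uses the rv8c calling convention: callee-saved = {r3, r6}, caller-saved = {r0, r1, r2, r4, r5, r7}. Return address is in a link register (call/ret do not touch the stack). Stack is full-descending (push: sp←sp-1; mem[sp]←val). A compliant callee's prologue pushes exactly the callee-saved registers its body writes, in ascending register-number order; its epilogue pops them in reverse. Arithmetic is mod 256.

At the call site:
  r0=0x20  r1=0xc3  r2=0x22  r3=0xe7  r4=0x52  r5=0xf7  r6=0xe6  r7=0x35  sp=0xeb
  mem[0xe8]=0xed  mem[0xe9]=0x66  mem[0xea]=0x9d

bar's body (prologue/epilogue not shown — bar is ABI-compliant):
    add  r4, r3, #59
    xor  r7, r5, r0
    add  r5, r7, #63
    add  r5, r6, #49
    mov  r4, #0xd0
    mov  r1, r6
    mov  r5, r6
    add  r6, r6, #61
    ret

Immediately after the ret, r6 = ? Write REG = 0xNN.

prologue: push r6 → mem[0xea]=0xe6, sp=0xea
body[0] add  r4, r3, #59 → r4=0x22
body[1] xor  r7, r5, r0 → r7=0xd7
body[2] add  r5, r7, #63 → r5=0x16
body[3] add  r5, r6, #49 → r5=0x17
body[4] mov  r4, #0xd0 → r4=0xd0
body[5] mov  r1, r6 → r1=0xe6
body[6] mov  r5, r6 → r5=0xe6
body[7] add  r6, r6, #61 → r6=0x23
epilogue: pop r6=0xe6, sp=0xeb
r6 is callee-saved → restored

REG = 0xe6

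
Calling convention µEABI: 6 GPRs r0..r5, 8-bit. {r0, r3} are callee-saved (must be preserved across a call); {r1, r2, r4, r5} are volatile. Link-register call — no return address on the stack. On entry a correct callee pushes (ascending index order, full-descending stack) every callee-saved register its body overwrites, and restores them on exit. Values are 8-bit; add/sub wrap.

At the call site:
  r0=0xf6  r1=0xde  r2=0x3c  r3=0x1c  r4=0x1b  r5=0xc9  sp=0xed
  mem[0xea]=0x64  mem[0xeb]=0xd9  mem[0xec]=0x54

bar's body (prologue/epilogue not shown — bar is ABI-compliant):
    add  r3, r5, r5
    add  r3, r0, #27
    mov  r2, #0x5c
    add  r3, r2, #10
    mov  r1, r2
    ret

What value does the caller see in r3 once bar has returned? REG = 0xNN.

REG = 0x1c

prologue: push r3 → mem[0xec]=0x1c, sp=0xec
body[0] add  r3, r5, r5 → r3=0x92
body[1] add  r3, r0, #27 → r3=0x11
body[2] mov  r2, #0x5c → r2=0x5c
body[3] add  r3, r2, #10 → r3=0x66
body[4] mov  r1, r2 → r1=0x5c
epilogue: pop r3=0x1c, sp=0xed
r3 is callee-saved → restored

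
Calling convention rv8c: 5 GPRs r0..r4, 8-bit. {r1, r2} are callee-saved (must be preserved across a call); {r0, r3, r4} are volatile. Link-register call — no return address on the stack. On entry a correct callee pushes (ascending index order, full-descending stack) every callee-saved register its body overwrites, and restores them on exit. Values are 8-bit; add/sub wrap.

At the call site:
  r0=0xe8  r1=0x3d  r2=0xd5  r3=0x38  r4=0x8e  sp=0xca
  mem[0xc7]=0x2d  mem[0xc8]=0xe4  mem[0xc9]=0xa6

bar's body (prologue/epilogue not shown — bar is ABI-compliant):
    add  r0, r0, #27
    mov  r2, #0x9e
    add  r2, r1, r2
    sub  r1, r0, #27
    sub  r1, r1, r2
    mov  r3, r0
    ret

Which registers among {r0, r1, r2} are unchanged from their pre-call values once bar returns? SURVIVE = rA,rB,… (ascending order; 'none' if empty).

SURVIVE = r1,r2

prologue: push r1 -> mem[0xc9]=0x3d, sp=0xc9
prologue: push r2 -> mem[0xc8]=0xd5, sp=0xc8
body[0] add  r0, r0, #27 -> r0=0x03
body[1] mov  r2, #0x9e -> r2=0x9e
body[2] add  r2, r1, r2 -> r2=0xdb
body[3] sub  r1, r0, #27 -> r1=0xe8
body[4] sub  r1, r1, r2 -> r1=0x0d
body[5] mov  r3, r0 -> r3=0x03
epilogue: pop r2=0xd5, sp=0xc9
epilogue: pop r1=0x3d, sp=0xca
r0: caller-saved, written=True
r1: callee-saved, written=True
r2: callee-saved, written=True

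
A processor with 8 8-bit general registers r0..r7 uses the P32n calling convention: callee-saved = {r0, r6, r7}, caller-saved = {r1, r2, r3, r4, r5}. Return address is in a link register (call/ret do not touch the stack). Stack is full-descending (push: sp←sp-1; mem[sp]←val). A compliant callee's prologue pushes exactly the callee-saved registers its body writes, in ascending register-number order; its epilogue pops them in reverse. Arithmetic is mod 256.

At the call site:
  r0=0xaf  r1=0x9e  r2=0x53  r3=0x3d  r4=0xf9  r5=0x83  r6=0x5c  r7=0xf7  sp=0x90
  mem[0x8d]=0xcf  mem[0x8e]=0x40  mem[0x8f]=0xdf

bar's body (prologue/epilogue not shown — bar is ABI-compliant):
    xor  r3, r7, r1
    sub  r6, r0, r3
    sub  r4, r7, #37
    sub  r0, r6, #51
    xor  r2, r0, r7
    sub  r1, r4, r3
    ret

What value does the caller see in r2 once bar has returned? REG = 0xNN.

prologue: push r0 -> mem[0x8f]=0xaf, sp=0x8f
prologue: push r6 -> mem[0x8e]=0x5c, sp=0x8e
body[0] xor  r3, r7, r1 -> r3=0x69
body[1] sub  r6, r0, r3 -> r6=0x46
body[2] sub  r4, r7, #37 -> r4=0xd2
body[3] sub  r0, r6, #51 -> r0=0x13
body[4] xor  r2, r0, r7 -> r2=0xe4
body[5] sub  r1, r4, r3 -> r1=0x69
epilogue: pop r6=0x5c, sp=0x8f
epilogue: pop r0=0xaf, sp=0x90
r2 is caller-saved -> body value

REG = 0xe4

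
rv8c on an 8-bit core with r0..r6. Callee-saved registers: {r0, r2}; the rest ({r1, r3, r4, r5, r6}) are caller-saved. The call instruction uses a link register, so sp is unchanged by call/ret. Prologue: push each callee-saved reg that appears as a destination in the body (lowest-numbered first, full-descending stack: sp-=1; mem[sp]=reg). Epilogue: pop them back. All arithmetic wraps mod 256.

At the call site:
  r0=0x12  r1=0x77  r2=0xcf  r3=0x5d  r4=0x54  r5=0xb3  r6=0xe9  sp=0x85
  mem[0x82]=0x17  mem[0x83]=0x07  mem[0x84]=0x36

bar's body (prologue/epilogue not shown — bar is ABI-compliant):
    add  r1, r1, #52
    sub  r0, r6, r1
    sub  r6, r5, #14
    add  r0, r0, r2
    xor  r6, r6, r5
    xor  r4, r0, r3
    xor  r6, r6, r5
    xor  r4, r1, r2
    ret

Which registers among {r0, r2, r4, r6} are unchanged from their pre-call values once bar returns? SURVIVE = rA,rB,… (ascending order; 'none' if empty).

SURVIVE = r0,r2

prologue: push r0 → mem[0x84]=0x12, sp=0x84
body[0] add  r1, r1, #52 → r1=0xab
body[1] sub  r0, r6, r1 → r0=0x3e
body[2] sub  r6, r5, #14 → r6=0xa5
body[3] add  r0, r0, r2 → r0=0x0d
body[4] xor  r6, r6, r5 → r6=0x16
body[5] xor  r4, r0, r3 → r4=0x50
body[6] xor  r6, r6, r5 → r6=0xa5
body[7] xor  r4, r1, r2 → r4=0x64
epilogue: pop r0=0x12, sp=0x85
r0: callee-saved, written=True
r2: callee-saved, written=False
r4: caller-saved, written=True
r6: caller-saved, written=True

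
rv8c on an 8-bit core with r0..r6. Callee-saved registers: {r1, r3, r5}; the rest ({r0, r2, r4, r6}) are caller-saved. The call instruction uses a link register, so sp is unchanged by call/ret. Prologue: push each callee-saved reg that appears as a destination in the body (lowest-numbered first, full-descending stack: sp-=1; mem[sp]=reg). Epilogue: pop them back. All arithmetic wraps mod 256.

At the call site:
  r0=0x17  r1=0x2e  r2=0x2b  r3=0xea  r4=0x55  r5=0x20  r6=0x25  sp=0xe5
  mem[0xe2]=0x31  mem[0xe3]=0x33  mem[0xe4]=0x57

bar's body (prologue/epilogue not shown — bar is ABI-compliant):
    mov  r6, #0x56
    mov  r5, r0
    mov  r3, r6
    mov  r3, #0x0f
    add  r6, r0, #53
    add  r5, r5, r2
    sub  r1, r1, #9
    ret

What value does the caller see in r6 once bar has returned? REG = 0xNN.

REG = 0x4c

prologue: push r1 → mem[0xe4]=0x2e, sp=0xe4
prologue: push r3 → mem[0xe3]=0xea, sp=0xe3
prologue: push r5 → mem[0xe2]=0x20, sp=0xe2
body[0] mov  r6, #0x56 → r6=0x56
body[1] mov  r5, r0 → r5=0x17
body[2] mov  r3, r6 → r3=0x56
body[3] mov  r3, #0x0f → r3=0x0f
body[4] add  r6, r0, #53 → r6=0x4c
body[5] add  r5, r5, r2 → r5=0x42
body[6] sub  r1, r1, #9 → r1=0x25
epilogue: pop r5=0x20, sp=0xe3
epilogue: pop r3=0xea, sp=0xe4
epilogue: pop r1=0x2e, sp=0xe5
r6 is caller-saved → body value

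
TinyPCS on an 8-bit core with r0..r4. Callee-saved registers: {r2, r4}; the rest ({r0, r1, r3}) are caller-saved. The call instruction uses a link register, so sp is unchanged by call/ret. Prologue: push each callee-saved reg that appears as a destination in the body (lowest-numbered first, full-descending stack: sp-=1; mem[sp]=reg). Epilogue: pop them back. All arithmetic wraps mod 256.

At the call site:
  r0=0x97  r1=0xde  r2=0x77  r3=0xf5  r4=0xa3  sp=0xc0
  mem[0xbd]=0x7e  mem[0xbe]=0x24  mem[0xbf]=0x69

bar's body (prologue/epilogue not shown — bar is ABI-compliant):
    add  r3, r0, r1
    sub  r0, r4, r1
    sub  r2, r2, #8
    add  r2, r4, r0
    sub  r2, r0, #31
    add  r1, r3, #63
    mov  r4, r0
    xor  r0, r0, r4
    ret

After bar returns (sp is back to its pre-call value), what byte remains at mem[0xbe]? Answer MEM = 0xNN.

prologue: push r2 -> mem[0xbf]=0x77, sp=0xbf
prologue: push r4 -> mem[0xbe]=0xa3, sp=0xbe
body[0] add  r3, r0, r1 -> r3=0x75
body[1] sub  r0, r4, r1 -> r0=0xc5
body[2] sub  r2, r2, #8 -> r2=0x6f
body[3] add  r2, r4, r0 -> r2=0x68
body[4] sub  r2, r0, #31 -> r2=0xa6
body[5] add  r1, r3, #63 -> r1=0xb4
body[6] mov  r4, r0 -> r4=0xc5
body[7] xor  r0, r0, r4 -> r0=0x00
epilogue: pop r4=0xa3, sp=0xbf
epilogue: pop r2=0x77, sp=0xc0
prologue pushed ['r2', 'r4'] at ['0xbf', '0xbe']

MEM = 0xa3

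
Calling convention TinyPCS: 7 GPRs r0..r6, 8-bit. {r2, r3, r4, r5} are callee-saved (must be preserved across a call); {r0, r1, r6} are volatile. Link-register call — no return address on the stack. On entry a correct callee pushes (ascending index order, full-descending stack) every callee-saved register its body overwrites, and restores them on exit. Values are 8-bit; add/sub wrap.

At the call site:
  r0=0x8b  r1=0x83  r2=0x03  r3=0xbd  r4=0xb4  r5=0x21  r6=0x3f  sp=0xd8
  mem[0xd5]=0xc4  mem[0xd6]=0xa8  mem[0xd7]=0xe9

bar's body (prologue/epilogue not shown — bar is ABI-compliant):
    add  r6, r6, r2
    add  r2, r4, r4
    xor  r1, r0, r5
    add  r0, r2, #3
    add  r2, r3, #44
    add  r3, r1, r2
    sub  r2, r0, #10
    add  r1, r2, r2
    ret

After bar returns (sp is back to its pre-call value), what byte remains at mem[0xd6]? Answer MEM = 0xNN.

prologue: push r2 -> mem[0xd7]=0x03, sp=0xd7
prologue: push r3 -> mem[0xd6]=0xbd, sp=0xd6
body[0] add  r6, r6, r2 -> r6=0x42
body[1] add  r2, r4, r4 -> r2=0x68
body[2] xor  r1, r0, r5 -> r1=0xaa
body[3] add  r0, r2, #3 -> r0=0x6b
body[4] add  r2, r3, #44 -> r2=0xe9
body[5] add  r3, r1, r2 -> r3=0x93
body[6] sub  r2, r0, #10 -> r2=0x61
body[7] add  r1, r2, r2 -> r1=0xc2
epilogue: pop r3=0xbd, sp=0xd7
epilogue: pop r2=0x03, sp=0xd8
prologue pushed ['r2', 'r3'] at ['0xd7', '0xd6']

MEM = 0xbd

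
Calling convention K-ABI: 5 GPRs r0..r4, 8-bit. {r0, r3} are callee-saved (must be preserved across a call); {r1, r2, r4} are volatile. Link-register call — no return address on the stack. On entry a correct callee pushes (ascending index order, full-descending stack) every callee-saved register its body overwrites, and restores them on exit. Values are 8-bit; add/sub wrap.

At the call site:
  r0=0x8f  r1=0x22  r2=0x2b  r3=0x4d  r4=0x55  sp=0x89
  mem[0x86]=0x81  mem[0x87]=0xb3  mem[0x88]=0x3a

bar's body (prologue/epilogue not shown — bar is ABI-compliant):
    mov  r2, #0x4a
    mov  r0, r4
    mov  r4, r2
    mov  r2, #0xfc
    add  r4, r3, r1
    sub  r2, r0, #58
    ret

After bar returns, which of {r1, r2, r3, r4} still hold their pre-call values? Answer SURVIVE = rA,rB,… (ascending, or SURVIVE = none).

SURVIVE = r1,r3

prologue: push r0 -> mem[0x88]=0x8f, sp=0x88
body[0] mov  r2, #0x4a -> r2=0x4a
body[1] mov  r0, r4 -> r0=0x55
body[2] mov  r4, r2 -> r4=0x4a
body[3] mov  r2, #0xfc -> r2=0xfc
body[4] add  r4, r3, r1 -> r4=0x6f
body[5] sub  r2, r0, #58 -> r2=0x1b
epilogue: pop r0=0x8f, sp=0x89
r1: caller-saved, written=False
r2: caller-saved, written=True
r3: callee-saved, written=False
r4: caller-saved, written=True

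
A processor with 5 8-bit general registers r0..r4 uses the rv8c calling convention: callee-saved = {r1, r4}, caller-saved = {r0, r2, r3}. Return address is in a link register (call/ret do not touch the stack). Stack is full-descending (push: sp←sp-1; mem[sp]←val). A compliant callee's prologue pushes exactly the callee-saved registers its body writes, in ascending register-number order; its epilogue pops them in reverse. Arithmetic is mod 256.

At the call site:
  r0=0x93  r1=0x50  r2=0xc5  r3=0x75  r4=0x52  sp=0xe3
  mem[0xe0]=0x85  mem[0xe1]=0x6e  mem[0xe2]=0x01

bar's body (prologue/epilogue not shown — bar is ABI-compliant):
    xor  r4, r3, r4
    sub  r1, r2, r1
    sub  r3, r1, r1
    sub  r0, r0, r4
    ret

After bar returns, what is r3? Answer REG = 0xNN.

REG = 0x00

prologue: push r1 → mem[0xe2]=0x50, sp=0xe2
prologue: push r4 → mem[0xe1]=0x52, sp=0xe1
body[0] xor  r4, r3, r4 → r4=0x27
body[1] sub  r1, r2, r1 → r1=0x75
body[2] sub  r3, r1, r1 → r3=0x00
body[3] sub  r0, r0, r4 → r0=0x6c
epilogue: pop r4=0x52, sp=0xe2
epilogue: pop r1=0x50, sp=0xe3
r3 is caller-saved → body value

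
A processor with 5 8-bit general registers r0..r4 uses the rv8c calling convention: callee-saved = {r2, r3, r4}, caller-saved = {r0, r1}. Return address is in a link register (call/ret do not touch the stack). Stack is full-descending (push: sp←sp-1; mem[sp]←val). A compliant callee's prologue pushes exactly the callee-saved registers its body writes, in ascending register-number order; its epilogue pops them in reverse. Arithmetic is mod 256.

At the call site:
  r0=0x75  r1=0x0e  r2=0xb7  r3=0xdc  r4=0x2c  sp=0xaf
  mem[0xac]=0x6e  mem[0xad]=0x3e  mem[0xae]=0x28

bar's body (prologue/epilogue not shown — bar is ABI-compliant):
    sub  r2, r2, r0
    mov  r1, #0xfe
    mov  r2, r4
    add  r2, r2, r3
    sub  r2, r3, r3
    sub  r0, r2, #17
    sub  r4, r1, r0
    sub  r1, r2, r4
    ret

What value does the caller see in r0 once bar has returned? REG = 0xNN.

REG = 0xef

prologue: push r2 -> mem[0xae]=0xb7, sp=0xae
prologue: push r4 -> mem[0xad]=0x2c, sp=0xad
body[0] sub  r2, r2, r0 -> r2=0x42
body[1] mov  r1, #0xfe -> r1=0xfe
body[2] mov  r2, r4 -> r2=0x2c
body[3] add  r2, r2, r3 -> r2=0x08
body[4] sub  r2, r3, r3 -> r2=0x00
body[5] sub  r0, r2, #17 -> r0=0xef
body[6] sub  r4, r1, r0 -> r4=0x0f
body[7] sub  r1, r2, r4 -> r1=0xf1
epilogue: pop r4=0x2c, sp=0xae
epilogue: pop r2=0xb7, sp=0xaf
r0 is caller-saved -> body value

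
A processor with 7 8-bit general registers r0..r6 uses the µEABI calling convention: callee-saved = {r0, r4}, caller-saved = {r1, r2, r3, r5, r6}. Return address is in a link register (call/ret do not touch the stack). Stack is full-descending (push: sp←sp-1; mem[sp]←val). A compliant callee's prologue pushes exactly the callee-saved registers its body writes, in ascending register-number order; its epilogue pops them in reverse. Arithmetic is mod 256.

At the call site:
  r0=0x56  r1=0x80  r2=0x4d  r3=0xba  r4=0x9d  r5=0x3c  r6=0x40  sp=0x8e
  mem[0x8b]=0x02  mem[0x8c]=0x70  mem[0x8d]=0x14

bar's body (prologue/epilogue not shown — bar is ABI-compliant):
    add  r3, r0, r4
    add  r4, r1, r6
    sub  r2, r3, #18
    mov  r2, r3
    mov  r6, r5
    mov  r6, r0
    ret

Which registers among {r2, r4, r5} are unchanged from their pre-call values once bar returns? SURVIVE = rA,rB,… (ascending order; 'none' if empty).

SURVIVE = r4,r5

prologue: push r4 -> mem[0x8d]=0x9d, sp=0x8d
body[0] add  r3, r0, r4 -> r3=0xf3
body[1] add  r4, r1, r6 -> r4=0xc0
body[2] sub  r2, r3, #18 -> r2=0xe1
body[3] mov  r2, r3 -> r2=0xf3
body[4] mov  r6, r5 -> r6=0x3c
body[5] mov  r6, r0 -> r6=0x56
epilogue: pop r4=0x9d, sp=0x8e
r2: caller-saved, written=True
r4: callee-saved, written=True
r5: caller-saved, written=False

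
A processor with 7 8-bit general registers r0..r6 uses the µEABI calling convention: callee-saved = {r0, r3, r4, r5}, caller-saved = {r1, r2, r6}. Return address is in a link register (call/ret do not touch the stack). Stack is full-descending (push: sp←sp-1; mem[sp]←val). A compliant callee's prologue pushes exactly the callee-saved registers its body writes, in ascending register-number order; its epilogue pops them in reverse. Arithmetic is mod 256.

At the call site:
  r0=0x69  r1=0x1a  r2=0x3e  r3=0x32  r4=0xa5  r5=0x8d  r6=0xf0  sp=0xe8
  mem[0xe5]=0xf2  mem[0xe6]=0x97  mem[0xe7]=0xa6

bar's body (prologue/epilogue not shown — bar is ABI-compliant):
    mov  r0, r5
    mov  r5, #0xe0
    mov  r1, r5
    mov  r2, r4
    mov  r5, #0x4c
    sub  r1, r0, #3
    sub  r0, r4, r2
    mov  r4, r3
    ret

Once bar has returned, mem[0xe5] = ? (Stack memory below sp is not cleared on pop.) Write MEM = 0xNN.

prologue: push r0 → mem[0xe7]=0x69, sp=0xe7
prologue: push r4 → mem[0xe6]=0xa5, sp=0xe6
prologue: push r5 → mem[0xe5]=0x8d, sp=0xe5
body[0] mov  r0, r5 → r0=0x8d
body[1] mov  r5, #0xe0 → r5=0xe0
body[2] mov  r1, r5 → r1=0xe0
body[3] mov  r2, r4 → r2=0xa5
body[4] mov  r5, #0x4c → r5=0x4c
body[5] sub  r1, r0, #3 → r1=0x8a
body[6] sub  r0, r4, r2 → r0=0x00
body[7] mov  r4, r3 → r4=0x32
epilogue: pop r5=0x8d, sp=0xe6
epilogue: pop r4=0xa5, sp=0xe7
epilogue: pop r0=0x69, sp=0xe8
prologue pushed ['r0', 'r4', 'r5'] at ['0xe7', '0xe6', '0xe5']

MEM = 0x8d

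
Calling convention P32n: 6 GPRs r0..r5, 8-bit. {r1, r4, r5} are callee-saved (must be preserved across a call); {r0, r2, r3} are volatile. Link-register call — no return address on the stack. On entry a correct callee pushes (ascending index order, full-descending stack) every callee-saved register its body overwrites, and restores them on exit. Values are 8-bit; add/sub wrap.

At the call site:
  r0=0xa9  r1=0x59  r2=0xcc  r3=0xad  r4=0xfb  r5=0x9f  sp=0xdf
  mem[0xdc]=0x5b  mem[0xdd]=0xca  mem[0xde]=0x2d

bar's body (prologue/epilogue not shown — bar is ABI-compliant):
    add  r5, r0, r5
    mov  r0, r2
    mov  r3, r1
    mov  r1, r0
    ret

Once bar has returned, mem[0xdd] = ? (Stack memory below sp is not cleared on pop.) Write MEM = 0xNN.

MEM = 0x9f

prologue: push r1 -> mem[0xde]=0x59, sp=0xde
prologue: push r5 -> mem[0xdd]=0x9f, sp=0xdd
body[0] add  r5, r0, r5 -> r5=0x48
body[1] mov  r0, r2 -> r0=0xcc
body[2] mov  r3, r1 -> r3=0x59
body[3] mov  r1, r0 -> r1=0xcc
epilogue: pop r5=0x9f, sp=0xde
epilogue: pop r1=0x59, sp=0xdf
prologue pushed ['r1', 'r5'] at ['0xde', '0xdd']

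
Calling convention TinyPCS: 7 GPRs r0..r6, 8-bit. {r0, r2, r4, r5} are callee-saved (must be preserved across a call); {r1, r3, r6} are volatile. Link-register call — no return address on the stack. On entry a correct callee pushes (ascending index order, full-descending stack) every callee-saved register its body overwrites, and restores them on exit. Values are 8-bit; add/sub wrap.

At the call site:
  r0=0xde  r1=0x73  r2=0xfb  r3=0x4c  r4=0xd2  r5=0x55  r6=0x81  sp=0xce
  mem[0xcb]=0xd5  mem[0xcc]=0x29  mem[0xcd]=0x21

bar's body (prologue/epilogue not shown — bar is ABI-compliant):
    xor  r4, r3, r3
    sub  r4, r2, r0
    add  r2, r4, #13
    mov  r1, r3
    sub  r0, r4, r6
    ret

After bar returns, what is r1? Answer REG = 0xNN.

REG = 0x4c

prologue: push r0 → mem[0xcd]=0xde, sp=0xcd
prologue: push r2 → mem[0xcc]=0xfb, sp=0xcc
prologue: push r4 → mem[0xcb]=0xd2, sp=0xcb
body[0] xor  r4, r3, r3 → r4=0x00
body[1] sub  r4, r2, r0 → r4=0x1d
body[2] add  r2, r4, #13 → r2=0x2a
body[3] mov  r1, r3 → r1=0x4c
body[4] sub  r0, r4, r6 → r0=0x9c
epilogue: pop r4=0xd2, sp=0xcc
epilogue: pop r2=0xfb, sp=0xcd
epilogue: pop r0=0xde, sp=0xce
r1 is caller-saved → body value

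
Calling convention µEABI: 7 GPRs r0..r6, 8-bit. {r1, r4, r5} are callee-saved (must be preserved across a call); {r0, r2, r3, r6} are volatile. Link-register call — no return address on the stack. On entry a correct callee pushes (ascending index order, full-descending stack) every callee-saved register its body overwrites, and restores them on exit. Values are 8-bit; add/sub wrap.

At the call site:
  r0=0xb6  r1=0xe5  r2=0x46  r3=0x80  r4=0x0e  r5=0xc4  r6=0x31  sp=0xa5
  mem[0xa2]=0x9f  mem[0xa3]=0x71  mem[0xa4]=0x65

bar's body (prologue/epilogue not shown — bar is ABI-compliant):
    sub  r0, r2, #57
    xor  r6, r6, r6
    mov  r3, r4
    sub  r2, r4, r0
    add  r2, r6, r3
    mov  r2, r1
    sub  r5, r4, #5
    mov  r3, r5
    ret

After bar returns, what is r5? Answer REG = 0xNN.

REG = 0xc4

prologue: push r5 -> mem[0xa4]=0xc4, sp=0xa4
body[0] sub  r0, r2, #57 -> r0=0x0d
body[1] xor  r6, r6, r6 -> r6=0x00
body[2] mov  r3, r4 -> r3=0x0e
body[3] sub  r2, r4, r0 -> r2=0x01
body[4] add  r2, r6, r3 -> r2=0x0e
body[5] mov  r2, r1 -> r2=0xe5
body[6] sub  r5, r4, #5 -> r5=0x09
body[7] mov  r3, r5 -> r3=0x09
epilogue: pop r5=0xc4, sp=0xa5
r5 is callee-saved -> restored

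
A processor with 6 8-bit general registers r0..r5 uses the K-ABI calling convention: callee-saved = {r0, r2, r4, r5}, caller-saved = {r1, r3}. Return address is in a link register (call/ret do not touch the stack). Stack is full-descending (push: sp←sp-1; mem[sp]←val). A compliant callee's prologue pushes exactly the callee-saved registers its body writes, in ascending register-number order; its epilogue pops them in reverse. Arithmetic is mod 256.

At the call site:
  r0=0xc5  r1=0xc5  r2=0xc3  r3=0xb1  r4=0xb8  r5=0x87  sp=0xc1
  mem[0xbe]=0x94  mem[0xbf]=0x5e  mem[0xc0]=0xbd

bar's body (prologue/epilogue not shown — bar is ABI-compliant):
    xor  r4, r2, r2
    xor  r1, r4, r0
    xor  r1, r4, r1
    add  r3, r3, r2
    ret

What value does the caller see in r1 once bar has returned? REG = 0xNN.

prologue: push r4 → mem[0xc0]=0xb8, sp=0xc0
body[0] xor  r4, r2, r2 → r4=0x00
body[1] xor  r1, r4, r0 → r1=0xc5
body[2] xor  r1, r4, r1 → r1=0xc5
body[3] add  r3, r3, r2 → r3=0x74
epilogue: pop r4=0xb8, sp=0xc1
r1 is caller-saved → body value

REG = 0xc5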